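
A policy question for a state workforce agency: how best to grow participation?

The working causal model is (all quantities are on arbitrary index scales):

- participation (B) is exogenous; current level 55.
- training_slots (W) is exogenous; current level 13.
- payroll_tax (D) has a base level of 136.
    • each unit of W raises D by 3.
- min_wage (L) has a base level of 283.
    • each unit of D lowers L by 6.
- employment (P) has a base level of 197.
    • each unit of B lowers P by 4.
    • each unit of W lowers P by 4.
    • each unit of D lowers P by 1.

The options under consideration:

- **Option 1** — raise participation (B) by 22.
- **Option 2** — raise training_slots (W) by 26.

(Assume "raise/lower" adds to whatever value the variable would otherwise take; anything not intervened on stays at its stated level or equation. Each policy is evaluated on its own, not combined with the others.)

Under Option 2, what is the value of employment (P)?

Option 2 (W + 26):
  B = 55
  W = 13 + 26 = 39
  D = 136 + 3·39 = 253
  P = 197 − 4·55 − 4·39 − 253 = -432

-432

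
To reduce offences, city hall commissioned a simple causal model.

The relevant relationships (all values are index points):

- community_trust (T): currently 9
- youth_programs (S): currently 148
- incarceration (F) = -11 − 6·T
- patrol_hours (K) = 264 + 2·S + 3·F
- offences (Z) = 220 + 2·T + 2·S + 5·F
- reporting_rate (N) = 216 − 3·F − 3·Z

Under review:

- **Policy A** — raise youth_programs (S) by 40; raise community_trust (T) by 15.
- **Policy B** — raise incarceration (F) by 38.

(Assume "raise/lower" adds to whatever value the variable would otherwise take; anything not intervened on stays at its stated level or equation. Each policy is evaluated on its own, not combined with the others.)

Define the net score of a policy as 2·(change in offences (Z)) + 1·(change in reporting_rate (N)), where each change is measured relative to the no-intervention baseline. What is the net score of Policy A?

610

Baseline:
  T = 9
  S = 148
  F = -11 − 6·9 = -65
  Z = 220 + 2·9 + 2·148 + 5·(-65) = 209
  N = 216 − 3·(-65) − 3·209 = -216
Policy A (S + 40, T + 15):
  T = 9 + 15 = 24
  S = 148 + 40 = 188
  F = -11 − 6·24 = -155
  Z = 220 + 2·24 + 2·188 + 5·(-155) = -131
  N = 216 − 3·(-155) − 3·(-131) = 1074
ΔZ = -131 − 209 = -340; ΔN = 1074 − (-216) = 1290
Score = 2·(-340) + 1·1290 = 610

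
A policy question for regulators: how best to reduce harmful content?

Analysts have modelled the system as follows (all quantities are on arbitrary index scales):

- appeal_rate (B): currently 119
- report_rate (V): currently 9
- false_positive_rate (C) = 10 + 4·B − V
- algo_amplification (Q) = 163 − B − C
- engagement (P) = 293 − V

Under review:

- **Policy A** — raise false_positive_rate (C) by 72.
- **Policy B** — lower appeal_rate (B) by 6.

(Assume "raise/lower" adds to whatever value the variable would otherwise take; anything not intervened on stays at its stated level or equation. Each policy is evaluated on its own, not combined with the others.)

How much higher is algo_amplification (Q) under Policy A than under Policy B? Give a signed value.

-102

Policy A (C + 72):
  B = 119
  V = 9
  C = 10 + 4·119 − 9 (+72 from intervention) = 549
  Q = 163 − 119 − 549 = -505
Policy B (B − 6):
  B = 119 − 6 = 113
  V = 9
  C = 10 + 4·113 − 9 = 453
  Q = 163 − 113 − 453 = -403
Q: -505 − (-403) = -102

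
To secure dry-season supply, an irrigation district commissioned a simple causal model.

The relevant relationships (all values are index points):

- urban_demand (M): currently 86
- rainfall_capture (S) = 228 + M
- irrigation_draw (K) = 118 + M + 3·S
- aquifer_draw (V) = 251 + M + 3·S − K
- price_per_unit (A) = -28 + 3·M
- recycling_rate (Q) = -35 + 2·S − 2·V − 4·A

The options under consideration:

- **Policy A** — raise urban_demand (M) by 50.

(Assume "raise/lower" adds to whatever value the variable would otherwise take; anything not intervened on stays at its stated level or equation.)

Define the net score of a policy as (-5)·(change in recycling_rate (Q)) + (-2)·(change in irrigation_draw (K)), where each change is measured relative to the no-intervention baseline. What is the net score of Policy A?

2100

Baseline:
  M = 86
  S = 228 + 86 = 314
  K = 118 + 86 + 3·314 = 1146
  V = 251 + 86 + 3·314 − 1146 = 133
  A = -28 + 3·86 = 230
  Q = -35 + 2·314 − 2·133 − 4·230 = -593
Policy A (M + 50):
  M = 86 + 50 = 136
  S = 228 + 136 = 364
  K = 118 + 136 + 3·364 = 1346
  V = 251 + 136 + 3·364 − 1346 = 133
  A = -28 + 3·136 = 380
  Q = -35 + 2·364 − 2·133 − 4·380 = -1093
ΔQ = -1093 − (-593) = -500; ΔK = 1346 − 1146 = 200
Score = (-5)·(-500) + (-2)·200 = 2100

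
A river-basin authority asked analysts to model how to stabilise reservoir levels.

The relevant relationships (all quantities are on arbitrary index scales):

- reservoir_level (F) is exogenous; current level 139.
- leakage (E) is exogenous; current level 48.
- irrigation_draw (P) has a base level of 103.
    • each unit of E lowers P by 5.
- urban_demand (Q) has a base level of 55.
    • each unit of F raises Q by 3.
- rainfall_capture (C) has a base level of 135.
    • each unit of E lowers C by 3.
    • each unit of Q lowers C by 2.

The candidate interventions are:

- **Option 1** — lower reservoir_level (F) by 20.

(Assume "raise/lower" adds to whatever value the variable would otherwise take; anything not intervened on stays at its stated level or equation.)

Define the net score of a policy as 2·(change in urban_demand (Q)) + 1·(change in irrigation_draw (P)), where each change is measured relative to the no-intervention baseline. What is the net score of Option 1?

-120

Baseline:
  F = 139
  E = 48
  P = 103 − 5·48 = -137
  Q = 55 + 3·139 = 472
Option 1 (F − 20):
  F = 139 − 20 = 119
  E = 48
  P = 103 − 5·48 = -137
  Q = 55 + 3·119 = 412
ΔQ = 412 − 472 = -60; ΔP = -137 − (-137) = 0
Score = 2·(-60) + 1·0 = -120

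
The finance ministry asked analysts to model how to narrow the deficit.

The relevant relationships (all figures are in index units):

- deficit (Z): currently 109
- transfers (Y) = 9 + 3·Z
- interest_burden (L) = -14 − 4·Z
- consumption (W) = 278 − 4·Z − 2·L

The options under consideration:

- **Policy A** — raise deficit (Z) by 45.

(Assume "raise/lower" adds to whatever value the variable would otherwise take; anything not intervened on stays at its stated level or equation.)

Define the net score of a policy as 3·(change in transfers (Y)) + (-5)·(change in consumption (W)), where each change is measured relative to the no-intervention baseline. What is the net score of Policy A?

Baseline:
  Z = 109
  Y = 9 + 3·109 = 336
  L = -14 − 4·109 = -450
  W = 278 − 4·109 − 2·(-450) = 742
Policy A (Z + 45):
  Z = 109 + 45 = 154
  Y = 9 + 3·154 = 471
  L = -14 − 4·154 = -630
  W = 278 − 4·154 − 2·(-630) = 922
ΔY = 471 − 336 = 135; ΔW = 922 − 742 = 180
Score = 3·135 + (-5)·180 = -495

-495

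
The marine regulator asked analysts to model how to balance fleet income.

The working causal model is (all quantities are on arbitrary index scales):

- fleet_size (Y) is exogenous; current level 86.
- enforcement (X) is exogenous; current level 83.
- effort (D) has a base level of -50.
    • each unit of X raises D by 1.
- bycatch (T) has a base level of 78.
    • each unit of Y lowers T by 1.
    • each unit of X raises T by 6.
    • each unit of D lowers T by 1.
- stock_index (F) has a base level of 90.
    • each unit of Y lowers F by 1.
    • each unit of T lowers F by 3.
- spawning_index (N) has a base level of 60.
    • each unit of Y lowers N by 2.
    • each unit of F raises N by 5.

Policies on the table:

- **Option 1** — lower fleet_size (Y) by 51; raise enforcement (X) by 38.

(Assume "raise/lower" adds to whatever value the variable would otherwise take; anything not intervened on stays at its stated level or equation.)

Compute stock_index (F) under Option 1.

Option 1 (Y − 51, X + 38):
  Y = 86 − 51 = 35
  X = 83 + 38 = 121
  D = -50 + 121 = 71
  T = 78 − 35 + 6·121 − 71 = 698
  F = 90 − 35 − 3·698 = -2039

-2039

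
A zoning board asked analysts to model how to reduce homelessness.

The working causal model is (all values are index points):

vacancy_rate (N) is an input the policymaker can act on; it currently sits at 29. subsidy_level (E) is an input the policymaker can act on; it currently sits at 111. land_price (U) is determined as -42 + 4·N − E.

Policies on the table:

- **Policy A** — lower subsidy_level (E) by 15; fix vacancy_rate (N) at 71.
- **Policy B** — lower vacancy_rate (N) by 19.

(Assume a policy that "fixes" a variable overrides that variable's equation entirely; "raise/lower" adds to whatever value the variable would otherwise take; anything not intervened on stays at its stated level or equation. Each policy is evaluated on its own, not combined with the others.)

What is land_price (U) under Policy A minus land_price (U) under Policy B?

259

Policy A (E − 15, N := 71):
  N = 71
  E = 111 − 15 = 96
  U = -42 + 4·71 − 96 = 146
Policy B (N − 19):
  N = 29 − 19 = 10
  E = 111
  U = -42 + 4·10 − 111 = -113
U: 146 − (-113) = 259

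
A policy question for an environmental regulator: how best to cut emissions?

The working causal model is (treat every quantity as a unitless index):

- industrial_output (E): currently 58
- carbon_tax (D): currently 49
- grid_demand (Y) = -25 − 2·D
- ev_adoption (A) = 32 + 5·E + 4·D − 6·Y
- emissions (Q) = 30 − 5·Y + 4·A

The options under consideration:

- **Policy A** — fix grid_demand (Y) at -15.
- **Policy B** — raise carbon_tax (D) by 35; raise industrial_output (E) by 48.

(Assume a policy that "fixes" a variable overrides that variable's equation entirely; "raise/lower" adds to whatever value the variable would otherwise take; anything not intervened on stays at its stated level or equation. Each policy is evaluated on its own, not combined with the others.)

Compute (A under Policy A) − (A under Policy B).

-1448

Policy A (Y := -15):
  E = 58
  D = 49
  Y = -15
  A = 32 + 5·58 + 4·49 − 6·(-15) = 608
Policy B (D + 35, E + 48):
  E = 58 + 48 = 106
  D = 49 + 35 = 84
  Y = -25 − 2·84 = -193
  A = 32 + 5·106 + 4·84 − 6·(-193) = 2056
A: 608 − 2056 = -1448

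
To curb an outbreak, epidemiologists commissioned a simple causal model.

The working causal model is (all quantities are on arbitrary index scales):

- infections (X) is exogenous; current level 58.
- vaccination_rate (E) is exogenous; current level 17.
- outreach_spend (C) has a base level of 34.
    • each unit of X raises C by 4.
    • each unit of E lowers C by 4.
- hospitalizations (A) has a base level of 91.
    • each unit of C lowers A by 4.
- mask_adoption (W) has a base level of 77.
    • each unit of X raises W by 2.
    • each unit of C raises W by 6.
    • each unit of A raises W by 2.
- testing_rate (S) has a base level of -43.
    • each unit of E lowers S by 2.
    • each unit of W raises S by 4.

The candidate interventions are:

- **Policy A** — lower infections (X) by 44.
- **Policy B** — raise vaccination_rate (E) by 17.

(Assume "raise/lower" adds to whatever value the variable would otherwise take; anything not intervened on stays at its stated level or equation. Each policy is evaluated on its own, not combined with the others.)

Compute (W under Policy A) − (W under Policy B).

128

Policy A (X − 44):
  X = 58 − 44 = 14
  E = 17
  C = 34 + 4·14 − 4·17 = 22
  A = 91 − 4·22 = 3
  W = 77 + 2·14 + 6·22 + 2·3 = 243
Policy B (E + 17):
  X = 58
  E = 17 + 17 = 34
  C = 34 + 4·58 − 4·34 = 130
  A = 91 − 4·130 = -429
  W = 77 + 2·58 + 6·130 + 2·(-429) = 115
W: 243 − 115 = 128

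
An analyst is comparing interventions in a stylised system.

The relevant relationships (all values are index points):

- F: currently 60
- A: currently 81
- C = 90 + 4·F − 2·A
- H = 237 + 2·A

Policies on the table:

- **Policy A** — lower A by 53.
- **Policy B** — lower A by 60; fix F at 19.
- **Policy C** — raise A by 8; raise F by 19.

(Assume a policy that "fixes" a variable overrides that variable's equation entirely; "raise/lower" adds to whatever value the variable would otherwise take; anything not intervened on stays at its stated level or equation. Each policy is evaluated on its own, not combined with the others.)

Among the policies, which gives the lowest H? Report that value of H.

Policy A (A − 53):
  A = 81 − 53 = 28
  H = 237 + 2·28 = 293
Policy B (A − 60, F := 19):
  A = 81 − 60 = 21
  H = 237 + 2·21 = 279
Policy C (A + 8, F + 19):
  A = 81 + 8 = 89
  H = 237 + 2·89 = 415
Comparing — Policy A: H=293, Policy B: H=279, Policy C: H=415. Lowest is 279 (Policy B).

279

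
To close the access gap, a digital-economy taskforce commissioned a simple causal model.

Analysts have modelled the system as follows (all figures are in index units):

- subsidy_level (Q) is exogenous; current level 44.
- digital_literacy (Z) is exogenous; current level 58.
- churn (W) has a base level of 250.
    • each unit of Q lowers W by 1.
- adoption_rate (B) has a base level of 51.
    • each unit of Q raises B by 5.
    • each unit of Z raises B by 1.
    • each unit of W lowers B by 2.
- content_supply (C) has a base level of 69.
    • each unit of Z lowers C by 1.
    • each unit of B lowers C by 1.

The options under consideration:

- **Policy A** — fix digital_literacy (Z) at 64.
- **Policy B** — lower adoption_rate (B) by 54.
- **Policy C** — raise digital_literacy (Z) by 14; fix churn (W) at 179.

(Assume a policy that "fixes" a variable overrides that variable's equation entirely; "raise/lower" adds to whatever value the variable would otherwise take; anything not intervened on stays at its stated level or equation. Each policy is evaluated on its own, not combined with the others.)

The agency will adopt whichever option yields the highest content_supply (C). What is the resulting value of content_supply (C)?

148

Policy A (Z := 64):
  Q = 44
  Z = 64
  W = 250 − 44 = 206
  B = 51 + 5·44 + 64 − 2·206 = -77
  C = 69 − 64 − (-77) = 82
Policy B (B − 54):
  Q = 44
  Z = 58
  W = 250 − 44 = 206
  B = 51 + 5·44 + 58 − 2·206 (−54 from intervention) = -137
  C = 69 − 58 − (-137) = 148
Policy C (Z + 14, W := 179):
  Q = 44
  Z = 58 + 14 = 72
  W = 179
  B = 51 + 5·44 + 72 − 2·179 = -15
  C = 69 − 72 − (-15) = 12
Comparing — Policy A: C=82, Policy B: C=148, Policy C: C=12. Highest is 148 (Policy B).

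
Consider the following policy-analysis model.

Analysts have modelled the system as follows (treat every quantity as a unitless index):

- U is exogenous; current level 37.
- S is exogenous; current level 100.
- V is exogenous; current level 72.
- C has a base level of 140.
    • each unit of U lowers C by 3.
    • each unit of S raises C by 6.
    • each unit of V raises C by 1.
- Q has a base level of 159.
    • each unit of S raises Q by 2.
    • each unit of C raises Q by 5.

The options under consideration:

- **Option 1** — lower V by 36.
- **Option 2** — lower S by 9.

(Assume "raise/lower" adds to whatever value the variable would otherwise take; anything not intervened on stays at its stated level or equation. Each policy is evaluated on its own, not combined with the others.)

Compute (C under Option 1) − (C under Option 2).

18

Option 1 (V − 36):
  U = 37
  S = 100
  V = 72 − 36 = 36
  C = 140 − 3·37 + 6·100 + 36 = 665
Option 2 (S − 9):
  U = 37
  S = 100 − 9 = 91
  V = 72
  C = 140 − 3·37 + 6·91 + 72 = 647
C: 665 − 647 = 18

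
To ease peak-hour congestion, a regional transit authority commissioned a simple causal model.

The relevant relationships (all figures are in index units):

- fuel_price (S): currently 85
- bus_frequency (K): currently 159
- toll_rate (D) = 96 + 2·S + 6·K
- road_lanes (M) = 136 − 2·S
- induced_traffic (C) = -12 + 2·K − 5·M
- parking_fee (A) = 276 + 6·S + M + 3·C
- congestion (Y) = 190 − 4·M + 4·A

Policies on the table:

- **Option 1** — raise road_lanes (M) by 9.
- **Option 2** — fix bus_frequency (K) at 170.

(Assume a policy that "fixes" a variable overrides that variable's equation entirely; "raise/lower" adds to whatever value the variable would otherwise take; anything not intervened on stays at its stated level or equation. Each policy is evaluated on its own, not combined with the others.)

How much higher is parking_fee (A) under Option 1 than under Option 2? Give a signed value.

Option 1 (M + 9):
  S = 85
  K = 159
  M = 136 − 2·85 (+9 from intervention) = -25
  C = -12 + 2·159 − 5·(-25) = 431
  A = 276 + 6·85 + (-25) + 3·431 = 2054
Option 2 (K := 170):
  S = 85
  K = 170
  M = 136 − 2·85 = -34
  C = -12 + 2·170 − 5·(-34) = 498
  A = 276 + 6·85 + (-34) + 3·498 = 2246
A: 2054 − 2246 = -192

-192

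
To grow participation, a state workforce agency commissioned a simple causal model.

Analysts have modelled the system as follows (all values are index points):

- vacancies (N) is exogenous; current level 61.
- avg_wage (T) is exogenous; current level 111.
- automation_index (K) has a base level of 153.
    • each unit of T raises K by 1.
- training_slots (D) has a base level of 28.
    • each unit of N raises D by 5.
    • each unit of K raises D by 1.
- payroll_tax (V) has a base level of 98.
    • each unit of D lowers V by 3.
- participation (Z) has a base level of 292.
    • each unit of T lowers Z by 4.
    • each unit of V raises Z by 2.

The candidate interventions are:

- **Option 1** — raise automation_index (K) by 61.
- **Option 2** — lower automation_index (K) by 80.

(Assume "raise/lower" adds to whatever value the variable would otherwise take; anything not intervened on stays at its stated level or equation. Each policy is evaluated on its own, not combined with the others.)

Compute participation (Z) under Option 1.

-3904

Option 1 (K + 61):
  N = 61
  T = 111
  K = 153 + 111 (+61 from intervention) = 325
  D = 28 + 5·61 + 325 = 658
  V = 98 − 3·658 = -1876
  Z = 292 − 4·111 + 2·(-1876) = -3904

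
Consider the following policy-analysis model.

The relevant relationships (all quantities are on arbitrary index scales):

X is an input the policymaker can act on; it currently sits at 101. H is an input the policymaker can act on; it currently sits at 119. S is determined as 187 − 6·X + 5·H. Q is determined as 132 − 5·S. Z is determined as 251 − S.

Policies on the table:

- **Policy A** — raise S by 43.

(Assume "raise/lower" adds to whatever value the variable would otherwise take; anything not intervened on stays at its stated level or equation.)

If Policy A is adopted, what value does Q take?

Policy A (S + 43):
  X = 101
  H = 119
  S = 187 − 6·101 + 5·119 (+43 from intervention) = 219
  Q = 132 − 5·219 = -963

-963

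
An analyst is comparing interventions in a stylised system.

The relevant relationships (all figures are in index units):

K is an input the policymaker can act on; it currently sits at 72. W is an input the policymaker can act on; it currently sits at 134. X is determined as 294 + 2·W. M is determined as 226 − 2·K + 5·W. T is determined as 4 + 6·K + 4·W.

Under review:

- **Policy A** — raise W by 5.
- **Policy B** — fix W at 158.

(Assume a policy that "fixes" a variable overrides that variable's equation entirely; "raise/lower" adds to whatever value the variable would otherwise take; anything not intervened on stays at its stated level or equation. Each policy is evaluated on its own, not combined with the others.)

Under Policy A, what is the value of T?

Policy A (W + 5):
  K = 72
  W = 134 + 5 = 139
  T = 4 + 6·72 + 4·139 = 992

992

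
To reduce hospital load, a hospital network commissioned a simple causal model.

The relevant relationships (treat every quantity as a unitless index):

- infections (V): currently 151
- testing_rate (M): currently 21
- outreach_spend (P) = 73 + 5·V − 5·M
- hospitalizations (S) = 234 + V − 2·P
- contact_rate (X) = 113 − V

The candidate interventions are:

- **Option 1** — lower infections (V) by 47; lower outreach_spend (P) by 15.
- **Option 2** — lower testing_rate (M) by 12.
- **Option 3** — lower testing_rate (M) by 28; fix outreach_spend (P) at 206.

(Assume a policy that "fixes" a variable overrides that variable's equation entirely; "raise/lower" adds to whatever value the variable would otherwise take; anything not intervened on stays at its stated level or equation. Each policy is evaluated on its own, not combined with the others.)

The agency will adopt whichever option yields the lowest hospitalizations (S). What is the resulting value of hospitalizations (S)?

-1181

Option 1 (V − 47, P − 15):
  V = 151 − 47 = 104
  M = 21
  P = 73 + 5·104 − 5·21 (−15 from intervention) = 473
  S = 234 + 104 − 2·473 = -608
Option 2 (M − 12):
  V = 151
  M = 21 − 12 = 9
  P = 73 + 5·151 − 5·9 = 783
  S = 234 + 151 − 2·783 = -1181
Option 3 (M − 28, P := 206):
  V = 151
  M = 21 − 28 = -7
  P = 206
  S = 234 + 151 − 2·206 = -27
Comparing — Option 1: S=-608, Option 2: S=-1181, Option 3: S=-27. Lowest is -1181 (Option 2).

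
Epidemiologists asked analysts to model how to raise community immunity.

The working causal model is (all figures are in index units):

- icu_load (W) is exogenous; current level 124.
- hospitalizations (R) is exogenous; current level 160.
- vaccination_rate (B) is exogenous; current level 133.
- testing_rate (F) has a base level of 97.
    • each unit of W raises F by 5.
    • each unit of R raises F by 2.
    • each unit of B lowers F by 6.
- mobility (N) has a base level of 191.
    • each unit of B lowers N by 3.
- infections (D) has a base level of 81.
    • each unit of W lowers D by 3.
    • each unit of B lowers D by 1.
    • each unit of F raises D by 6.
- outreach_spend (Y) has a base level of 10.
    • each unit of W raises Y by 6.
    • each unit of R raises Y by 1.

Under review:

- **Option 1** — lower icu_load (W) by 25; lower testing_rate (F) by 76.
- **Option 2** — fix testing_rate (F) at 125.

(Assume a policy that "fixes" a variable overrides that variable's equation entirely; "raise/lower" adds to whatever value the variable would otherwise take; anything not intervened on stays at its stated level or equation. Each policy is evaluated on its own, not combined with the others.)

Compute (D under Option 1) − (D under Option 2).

Option 1 (W − 25, F − 76):
  W = 124 − 25 = 99
  R = 160
  B = 133
  F = 97 + 5·99 + 2·160 − 6·133 (−76 from intervention) = 38
  D = 81 − 3·99 − 133 + 6·38 = -121
Option 2 (F := 125):
  W = 124
  R = 160
  B = 133
  F = 125
  D = 81 − 3·124 − 133 + 6·125 = 326
D: -121 − 326 = -447

-447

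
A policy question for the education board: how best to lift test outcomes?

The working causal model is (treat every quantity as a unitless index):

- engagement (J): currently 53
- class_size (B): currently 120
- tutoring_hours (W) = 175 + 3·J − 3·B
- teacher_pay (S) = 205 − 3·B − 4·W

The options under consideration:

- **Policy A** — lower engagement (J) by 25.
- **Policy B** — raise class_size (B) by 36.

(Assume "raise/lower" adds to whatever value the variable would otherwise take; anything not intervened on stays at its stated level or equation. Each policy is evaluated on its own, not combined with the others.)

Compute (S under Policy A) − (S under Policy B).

-24

Policy A (J − 25):
  J = 53 − 25 = 28
  B = 120
  W = 175 + 3·28 − 3·120 = -101
  S = 205 − 3·120 − 4·(-101) = 249
Policy B (B + 36):
  J = 53
  B = 120 + 36 = 156
  W = 175 + 3·53 − 3·156 = -134
  S = 205 − 3·156 − 4·(-134) = 273
S: 249 − 273 = -24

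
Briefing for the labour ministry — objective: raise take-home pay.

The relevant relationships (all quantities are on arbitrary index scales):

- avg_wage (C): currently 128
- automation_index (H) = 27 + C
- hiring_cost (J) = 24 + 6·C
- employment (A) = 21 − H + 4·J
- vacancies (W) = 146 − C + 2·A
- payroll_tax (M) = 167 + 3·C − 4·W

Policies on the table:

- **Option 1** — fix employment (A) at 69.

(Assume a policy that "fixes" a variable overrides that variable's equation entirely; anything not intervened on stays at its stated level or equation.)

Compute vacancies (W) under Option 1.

156

Option 1 (A := 69):
  C = 128
  H = 27 + 128 = 155
  J = 24 + 6·128 = 792
  A = 69
  W = 146 − 128 + 2·69 = 156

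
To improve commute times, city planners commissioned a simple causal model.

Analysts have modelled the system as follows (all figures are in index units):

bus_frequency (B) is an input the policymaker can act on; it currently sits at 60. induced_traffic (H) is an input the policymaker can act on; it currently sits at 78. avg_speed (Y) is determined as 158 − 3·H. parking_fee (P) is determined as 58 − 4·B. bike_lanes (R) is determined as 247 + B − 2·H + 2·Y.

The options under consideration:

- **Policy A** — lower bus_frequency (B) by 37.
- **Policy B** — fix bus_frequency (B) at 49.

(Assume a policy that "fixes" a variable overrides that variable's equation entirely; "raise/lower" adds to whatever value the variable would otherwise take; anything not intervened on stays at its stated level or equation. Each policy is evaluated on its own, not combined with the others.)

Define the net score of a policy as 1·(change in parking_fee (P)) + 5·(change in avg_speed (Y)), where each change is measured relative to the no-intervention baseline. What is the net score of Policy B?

44

Baseline:
  B = 60
  H = 78
  Y = 158 − 3·78 = -76
  P = 58 − 4·60 = -182
Policy B (B := 49):
  B = 49
  H = 78
  Y = 158 − 3·78 = -76
  P = 58 − 4·49 = -138
ΔP = -138 − (-182) = 44; ΔY = -76 − (-76) = 0
Score = 1·44 + 5·0 = 44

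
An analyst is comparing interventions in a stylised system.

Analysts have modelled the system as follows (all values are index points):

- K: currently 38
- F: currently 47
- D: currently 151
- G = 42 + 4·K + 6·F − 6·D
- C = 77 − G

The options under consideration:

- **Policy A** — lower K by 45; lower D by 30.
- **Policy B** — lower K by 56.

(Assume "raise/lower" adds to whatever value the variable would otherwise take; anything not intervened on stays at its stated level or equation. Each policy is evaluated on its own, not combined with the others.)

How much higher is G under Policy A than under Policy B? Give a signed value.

Policy A (K − 45, D − 30):
  K = 38 − 45 = -7
  F = 47
  D = 151 − 30 = 121
  G = 42 + 4·(-7) + 6·47 − 6·121 = -430
Policy B (K − 56):
  K = 38 − 56 = -18
  F = 47
  D = 151
  G = 42 + 4·(-18) + 6·47 − 6·151 = -654
G: -430 − (-654) = 224

224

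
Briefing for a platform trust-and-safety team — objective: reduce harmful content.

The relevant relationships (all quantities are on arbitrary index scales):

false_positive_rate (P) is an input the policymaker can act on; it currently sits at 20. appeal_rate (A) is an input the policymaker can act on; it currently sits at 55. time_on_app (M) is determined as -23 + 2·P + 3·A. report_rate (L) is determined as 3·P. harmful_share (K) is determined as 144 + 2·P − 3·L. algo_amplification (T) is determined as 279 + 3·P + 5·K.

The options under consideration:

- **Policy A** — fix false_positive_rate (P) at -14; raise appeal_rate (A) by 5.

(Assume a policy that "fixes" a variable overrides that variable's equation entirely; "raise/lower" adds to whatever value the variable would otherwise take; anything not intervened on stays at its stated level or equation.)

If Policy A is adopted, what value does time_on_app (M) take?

Policy A (P := -14, A + 5):
  P = -14
  A = 55 + 5 = 60
  M = -23 + 2·(-14) + 3·60 = 129

129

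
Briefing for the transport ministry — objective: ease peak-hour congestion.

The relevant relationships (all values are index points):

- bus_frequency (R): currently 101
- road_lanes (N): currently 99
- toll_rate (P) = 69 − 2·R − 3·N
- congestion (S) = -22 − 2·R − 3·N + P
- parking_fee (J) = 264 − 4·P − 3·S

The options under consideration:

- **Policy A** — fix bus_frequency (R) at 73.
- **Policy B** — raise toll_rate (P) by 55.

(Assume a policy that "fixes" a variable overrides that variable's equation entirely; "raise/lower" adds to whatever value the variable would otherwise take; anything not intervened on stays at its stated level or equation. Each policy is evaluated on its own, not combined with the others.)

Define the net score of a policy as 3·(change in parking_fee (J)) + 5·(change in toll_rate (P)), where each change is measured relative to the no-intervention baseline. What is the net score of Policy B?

-880

Baseline:
  R = 101
  N = 99
  P = 69 − 2·101 − 3·99 = -430
  S = -22 − 2·101 − 3·99 + (-430) = -951
  J = 264 − 4·(-430) − 3·(-951) = 4837
Policy B (P + 55):
  R = 101
  N = 99
  P = 69 − 2·101 − 3·99 (+55 from intervention) = -375
  S = -22 − 2·101 − 3·99 + (-375) = -896
  J = 264 − 4·(-375) − 3·(-896) = 4452
ΔJ = 4452 − 4837 = -385; ΔP = -375 − (-430) = 55
Score = 3·(-385) + 5·55 = -880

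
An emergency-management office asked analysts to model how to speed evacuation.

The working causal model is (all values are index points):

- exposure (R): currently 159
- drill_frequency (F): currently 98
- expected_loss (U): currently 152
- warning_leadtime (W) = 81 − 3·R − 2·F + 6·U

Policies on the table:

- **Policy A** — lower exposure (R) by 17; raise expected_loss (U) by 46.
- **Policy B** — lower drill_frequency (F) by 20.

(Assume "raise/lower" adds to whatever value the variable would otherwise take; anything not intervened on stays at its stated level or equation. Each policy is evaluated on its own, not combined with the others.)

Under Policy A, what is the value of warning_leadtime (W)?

Policy A (R − 17, U + 46):
  R = 159 − 17 = 142
  F = 98
  U = 152 + 46 = 198
  W = 81 − 3·142 − 2·98 + 6·198 = 647

647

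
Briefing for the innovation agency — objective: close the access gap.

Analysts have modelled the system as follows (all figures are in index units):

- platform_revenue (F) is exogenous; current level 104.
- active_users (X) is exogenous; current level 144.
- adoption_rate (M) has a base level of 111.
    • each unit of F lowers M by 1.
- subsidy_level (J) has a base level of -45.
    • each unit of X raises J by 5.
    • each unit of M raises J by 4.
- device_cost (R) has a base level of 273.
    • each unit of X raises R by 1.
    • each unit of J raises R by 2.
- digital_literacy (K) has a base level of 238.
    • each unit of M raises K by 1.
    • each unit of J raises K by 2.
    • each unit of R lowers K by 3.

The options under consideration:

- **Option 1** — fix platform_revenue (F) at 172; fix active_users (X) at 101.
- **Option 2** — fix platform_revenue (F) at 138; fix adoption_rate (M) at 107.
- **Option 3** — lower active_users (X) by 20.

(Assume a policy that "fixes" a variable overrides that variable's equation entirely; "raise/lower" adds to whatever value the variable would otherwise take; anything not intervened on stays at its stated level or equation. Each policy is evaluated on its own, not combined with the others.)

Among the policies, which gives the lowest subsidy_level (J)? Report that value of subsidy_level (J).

216

Option 1 (F := 172, X := 101):
  F = 172
  X = 101
  M = 111 − 172 = -61
  J = -45 + 5·101 + 4·(-61) = 216
Option 2 (F := 138, M := 107):
  F = 138
  X = 144
  M = 107
  J = -45 + 5·144 + 4·107 = 1103
Option 3 (X − 20):
  F = 104
  X = 144 − 20 = 124
  M = 111 − 104 = 7
  J = -45 + 5·124 + 4·7 = 603
Comparing — Option 1: J=216, Option 2: J=1103, Option 3: J=603. Lowest is 216 (Option 1).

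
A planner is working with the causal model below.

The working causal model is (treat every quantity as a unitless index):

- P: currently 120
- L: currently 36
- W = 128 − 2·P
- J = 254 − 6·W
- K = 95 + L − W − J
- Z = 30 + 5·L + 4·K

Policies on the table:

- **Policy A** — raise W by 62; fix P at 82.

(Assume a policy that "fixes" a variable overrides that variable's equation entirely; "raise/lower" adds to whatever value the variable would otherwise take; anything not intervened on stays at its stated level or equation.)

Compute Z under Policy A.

Policy A (W + 62, P := 82):
  P = 82
  L = 36
  W = 128 − 2·82 (+62 from intervention) = 26
  J = 254 − 6·26 = 98
  K = 95 + 36 − 26 − 98 = 7
  Z = 30 + 5·36 + 4·7 = 238

238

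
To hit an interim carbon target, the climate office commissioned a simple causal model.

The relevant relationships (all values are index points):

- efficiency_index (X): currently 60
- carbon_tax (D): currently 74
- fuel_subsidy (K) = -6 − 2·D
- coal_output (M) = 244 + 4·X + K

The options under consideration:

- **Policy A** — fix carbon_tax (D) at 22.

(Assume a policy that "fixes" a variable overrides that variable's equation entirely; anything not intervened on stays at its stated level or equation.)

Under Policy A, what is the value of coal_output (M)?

434

Policy A (D := 22):
  X = 60
  D = 22
  K = -6 − 2·22 = -50
  M = 244 + 4·60 + (-50) = 434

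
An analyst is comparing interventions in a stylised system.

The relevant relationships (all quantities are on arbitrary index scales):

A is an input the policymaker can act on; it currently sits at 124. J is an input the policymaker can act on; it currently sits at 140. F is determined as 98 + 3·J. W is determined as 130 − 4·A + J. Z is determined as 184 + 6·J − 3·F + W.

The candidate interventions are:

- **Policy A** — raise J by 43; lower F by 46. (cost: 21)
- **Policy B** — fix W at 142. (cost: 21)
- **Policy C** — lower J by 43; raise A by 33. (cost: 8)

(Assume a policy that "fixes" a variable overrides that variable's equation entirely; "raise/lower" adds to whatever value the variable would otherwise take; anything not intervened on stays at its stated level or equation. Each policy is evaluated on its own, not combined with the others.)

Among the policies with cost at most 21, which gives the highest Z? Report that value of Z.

Policy A (J + 43, F − 46):
  A = 124
  J = 140 + 43 = 183
  F = 98 + 3·183 (−46 from intervention) = 601
  W = 130 − 4·124 + 183 = -183
  Z = 184 + 6·183 − 3·601 + (-183) = -704
Policy B (W := 142):
  A = 124
  J = 140
  F = 98 + 3·140 = 518
  W = 142
  Z = 184 + 6·140 − 3·518 + 142 = -388
Policy C (J − 43, A + 33):
  A = 124 + 33 = 157
  J = 140 − 43 = 97
  F = 98 + 3·97 = 389
  W = 130 − 4·157 + 97 = -401
  Z = 184 + 6·97 − 3·389 + (-401) = -802
Comparing — Policy A: Z=-704, Policy B: Z=-388, Policy C: Z=-802. Highest is -388 (Policy B).

-388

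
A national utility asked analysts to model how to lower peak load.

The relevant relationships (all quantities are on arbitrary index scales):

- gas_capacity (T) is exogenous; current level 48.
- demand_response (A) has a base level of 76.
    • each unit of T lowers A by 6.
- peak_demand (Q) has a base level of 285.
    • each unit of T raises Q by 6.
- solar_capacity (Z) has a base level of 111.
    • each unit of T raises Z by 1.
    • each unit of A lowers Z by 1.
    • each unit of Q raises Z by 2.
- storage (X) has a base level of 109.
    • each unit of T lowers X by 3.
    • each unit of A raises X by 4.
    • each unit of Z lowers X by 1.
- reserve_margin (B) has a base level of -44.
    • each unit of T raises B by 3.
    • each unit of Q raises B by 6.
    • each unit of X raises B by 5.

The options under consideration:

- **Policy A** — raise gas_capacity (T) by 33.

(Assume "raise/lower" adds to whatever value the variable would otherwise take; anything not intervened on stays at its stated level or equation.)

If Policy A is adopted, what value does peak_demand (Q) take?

771

Policy A (T + 33):
  T = 48 + 33 = 81
  Q = 285 + 6·81 = 771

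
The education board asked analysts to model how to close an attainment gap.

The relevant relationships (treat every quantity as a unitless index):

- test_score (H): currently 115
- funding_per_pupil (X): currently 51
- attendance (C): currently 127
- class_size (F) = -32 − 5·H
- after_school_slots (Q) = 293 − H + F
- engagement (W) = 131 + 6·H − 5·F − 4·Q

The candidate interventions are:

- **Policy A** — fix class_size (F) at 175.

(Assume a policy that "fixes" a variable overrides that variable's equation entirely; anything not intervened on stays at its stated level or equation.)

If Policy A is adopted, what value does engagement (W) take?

-1466

Policy A (F := 175):
  H = 115
  F = 175
  Q = 293 − 115 + 175 = 353
  W = 131 + 6·115 − 5·175 − 4·353 = -1466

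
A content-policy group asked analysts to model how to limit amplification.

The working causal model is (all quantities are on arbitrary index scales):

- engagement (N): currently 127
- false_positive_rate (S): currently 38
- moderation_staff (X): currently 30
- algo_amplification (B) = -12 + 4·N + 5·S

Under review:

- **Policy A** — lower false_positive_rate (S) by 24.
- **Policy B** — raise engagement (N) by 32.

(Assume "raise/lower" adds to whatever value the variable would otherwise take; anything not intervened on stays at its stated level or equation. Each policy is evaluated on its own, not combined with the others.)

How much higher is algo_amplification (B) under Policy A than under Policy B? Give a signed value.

-248

Policy A (S − 24):
  N = 127
  S = 38 − 24 = 14
  B = -12 + 4·127 + 5·14 = 566
Policy B (N + 32):
  N = 127 + 32 = 159
  S = 38
  B = -12 + 4·159 + 5·38 = 814
B: 566 − 814 = -248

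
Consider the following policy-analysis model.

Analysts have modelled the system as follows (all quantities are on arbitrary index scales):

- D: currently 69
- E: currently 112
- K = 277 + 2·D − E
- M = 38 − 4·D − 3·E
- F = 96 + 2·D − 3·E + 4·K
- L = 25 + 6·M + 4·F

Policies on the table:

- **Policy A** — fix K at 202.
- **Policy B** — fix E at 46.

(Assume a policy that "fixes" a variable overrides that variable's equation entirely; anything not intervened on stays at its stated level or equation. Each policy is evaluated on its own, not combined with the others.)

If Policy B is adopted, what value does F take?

Policy B (E := 46):
  D = 69
  E = 46
  K = 277 + 2·69 − 46 = 369
  F = 96 + 2·69 − 3·46 + 4·369 = 1572

1572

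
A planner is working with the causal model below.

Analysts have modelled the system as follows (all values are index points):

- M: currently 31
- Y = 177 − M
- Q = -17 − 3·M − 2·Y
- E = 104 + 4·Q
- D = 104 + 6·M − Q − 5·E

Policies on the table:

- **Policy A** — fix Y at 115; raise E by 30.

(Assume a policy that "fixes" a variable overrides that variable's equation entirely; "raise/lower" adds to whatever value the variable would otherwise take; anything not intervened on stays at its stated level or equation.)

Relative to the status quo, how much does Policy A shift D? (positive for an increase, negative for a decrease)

-1452

Baseline:
  M = 31
  Y = 177 − 31 = 146
  Q = -17 − 3·31 − 2·146 = -402
  E = 104 + 4·(-402) = -1504
  D = 104 + 6·31 − (-402) − 5·(-1504) = 8212
Policy A (Y := 115, E + 30):
  M = 31
  Y = 115
  Q = -17 − 3·31 − 2·115 = -340
  E = 104 + 4·(-340) (+30 from intervention) = -1226
  D = 104 + 6·31 − (-340) − 5·(-1226) = 6760
Change in D: 6760 − 8212 = -1452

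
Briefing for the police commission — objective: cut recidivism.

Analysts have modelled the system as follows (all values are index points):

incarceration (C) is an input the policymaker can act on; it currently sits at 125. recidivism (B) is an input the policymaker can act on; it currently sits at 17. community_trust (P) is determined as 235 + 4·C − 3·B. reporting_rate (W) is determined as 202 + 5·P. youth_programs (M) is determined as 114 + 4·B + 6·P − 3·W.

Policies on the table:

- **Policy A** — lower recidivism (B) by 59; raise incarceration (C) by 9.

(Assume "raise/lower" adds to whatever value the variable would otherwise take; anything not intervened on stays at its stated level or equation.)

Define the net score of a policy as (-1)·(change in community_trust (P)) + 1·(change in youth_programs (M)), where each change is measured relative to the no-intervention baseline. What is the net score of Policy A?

-2366

Baseline:
  C = 125
  B = 17
  P = 235 + 4·125 − 3·17 = 684
  W = 202 + 5·684 = 3622
  M = 114 + 4·17 + 6·684 − 3·3622 = -6580
Policy A (B − 59, C + 9):
  C = 125 + 9 = 134
  B = 17 − 59 = -42
  P = 235 + 4·134 − 3·(-42) = 897
  W = 202 + 5·897 = 4687
  M = 114 + 4·(-42) + 6·897 − 3·4687 = -8733
ΔP = 897 − 684 = 213; ΔM = -8733 − (-6580) = -2153
Score = (-1)·213 + 1·(-2153) = -2366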